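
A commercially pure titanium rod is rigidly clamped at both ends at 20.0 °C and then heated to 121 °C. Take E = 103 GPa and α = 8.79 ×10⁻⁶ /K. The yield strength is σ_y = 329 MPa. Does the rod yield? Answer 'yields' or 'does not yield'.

ΔT = 101.0 K. Constrained thermal stress σ = E·α·ΔT = 103.0×10³ MPa × 8.79×10⁻⁶ × 101.0 = 91.4 MPa (compressive).
Compare to σ_y = 329 MPa: σ < σ_y, so it does not yield.

does not yield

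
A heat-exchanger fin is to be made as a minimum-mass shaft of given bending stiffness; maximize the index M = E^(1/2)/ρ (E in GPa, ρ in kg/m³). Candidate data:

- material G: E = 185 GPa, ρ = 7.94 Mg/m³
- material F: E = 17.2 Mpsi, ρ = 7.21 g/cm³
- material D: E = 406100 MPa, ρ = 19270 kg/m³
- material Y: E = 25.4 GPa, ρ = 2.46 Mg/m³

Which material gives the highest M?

material Y

Normalizing units and computing the index:
  material G: E = 185.0 GPa, ρ = 7940 kg/m³
  material F: E = 118.6 GPa, ρ = 7210 kg/m³
  material D: E = 406.1 GPa, ρ = 19270 kg/m³
  material Y: E = 25.40 GPa, ρ = 2460 kg/m³
  material Y: M = 2.05×10⁻³
  material G: M = 1.71×10⁻³
  material F: M = 1.51×10⁻³
  material D: M = 1.05×10⁻³
Material Y has the largest M.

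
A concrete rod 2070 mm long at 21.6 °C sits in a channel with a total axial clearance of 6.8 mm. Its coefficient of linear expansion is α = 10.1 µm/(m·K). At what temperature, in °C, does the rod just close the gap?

347 °C

α·L₀·ΔT = 6.8 mm ⇒ ΔT = 6.8 / (10.1×10⁻⁶ × 2070.0) = 325.2 K.
T = 21.6 + 325.2 = 346.8 °C.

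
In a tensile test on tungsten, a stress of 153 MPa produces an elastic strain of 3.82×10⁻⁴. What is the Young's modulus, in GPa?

E = σ/ε = 153 MPa / 3.82×10⁻⁴ = 400500 MPa = 401 GPa.

401 GPa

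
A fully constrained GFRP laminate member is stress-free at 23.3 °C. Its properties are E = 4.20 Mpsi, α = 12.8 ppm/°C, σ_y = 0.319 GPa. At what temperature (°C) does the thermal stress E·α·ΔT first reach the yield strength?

884 °C

E = 4.20 Mpsi = 28.96 GPa.
σ_y = 0.319 GPa = 319.0 MPa.
E·α·ΔT = 319.0 MPa ⇒ ΔT = 319.0 / (28.96×10³ × 12.8×10⁻⁶) = 860.6 K.
T = 23.3 + 860.6 = 883.9 °C.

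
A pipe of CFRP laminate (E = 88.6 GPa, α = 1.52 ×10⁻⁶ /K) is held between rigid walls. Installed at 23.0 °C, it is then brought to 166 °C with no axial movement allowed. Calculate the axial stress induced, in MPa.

19.3 MPa

ΔT = 143.0 K. Constrained thermal stress σ = E·α·ΔT = 88.60×10³ MPa × 1.52×10⁻⁶ × 143.0 = 19.3 MPa (compressive).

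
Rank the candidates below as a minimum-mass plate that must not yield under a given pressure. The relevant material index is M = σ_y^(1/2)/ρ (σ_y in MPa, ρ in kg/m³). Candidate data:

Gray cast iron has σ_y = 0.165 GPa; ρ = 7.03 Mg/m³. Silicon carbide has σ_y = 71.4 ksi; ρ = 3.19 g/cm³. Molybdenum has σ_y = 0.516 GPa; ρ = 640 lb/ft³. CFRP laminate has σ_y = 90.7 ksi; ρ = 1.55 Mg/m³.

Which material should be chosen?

Convert each candidate to consistent units, then evaluate M:
  gray cast iron: σ_y = 165.0 MPa, ρ = 7030 kg/m³
  silicon carbide: σ_y = 492.3 MPa, ρ = 3190 kg/m³
  molybdenum: σ_y = 516.0 MPa, ρ = 10250 kg/m³
  CFRP laminate: σ_y = 625.4 MPa, ρ = 1550 kg/m³
  CFRP laminate: M = 16.1×10⁻³
  silicon carbide: M = 6.96×10⁻³
  molybdenum: M = 2.22×10⁻³
  gray cast iron: M = 1.83×10⁻³
CFRP laminate has the largest M.

CFRP laminate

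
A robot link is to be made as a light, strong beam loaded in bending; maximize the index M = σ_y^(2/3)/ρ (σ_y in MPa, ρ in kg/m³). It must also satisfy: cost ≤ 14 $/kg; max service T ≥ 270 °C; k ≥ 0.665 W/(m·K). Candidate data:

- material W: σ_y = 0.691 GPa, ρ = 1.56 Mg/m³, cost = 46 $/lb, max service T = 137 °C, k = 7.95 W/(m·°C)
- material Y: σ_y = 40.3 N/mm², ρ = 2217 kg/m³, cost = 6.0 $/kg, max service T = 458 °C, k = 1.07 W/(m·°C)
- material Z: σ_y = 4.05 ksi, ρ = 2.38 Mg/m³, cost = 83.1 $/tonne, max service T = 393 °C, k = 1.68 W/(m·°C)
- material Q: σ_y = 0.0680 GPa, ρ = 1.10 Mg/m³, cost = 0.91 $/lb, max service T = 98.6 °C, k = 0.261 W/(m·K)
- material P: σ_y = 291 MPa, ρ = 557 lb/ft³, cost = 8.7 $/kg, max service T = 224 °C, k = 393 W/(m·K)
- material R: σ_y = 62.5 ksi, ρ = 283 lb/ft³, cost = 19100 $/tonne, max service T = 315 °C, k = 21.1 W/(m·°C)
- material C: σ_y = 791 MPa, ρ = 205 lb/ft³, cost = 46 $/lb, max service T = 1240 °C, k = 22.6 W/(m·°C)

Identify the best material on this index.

material Y

Screen on constraints: cost ≤ 14 $/kg; max service T ≥ 270 °C; k ≥ 0.665 W/(m·K). Survivors: material Y, material Z.
Putting every candidate on a common basis:
  material Y: σ_y = 40.30 MPa, ρ = 2217 kg/m³
  material Z: σ_y = 27.92 MPa, ρ = 2380 kg/m³
  material Y: M = 5.30×10⁻³
  material Z: M = 3.87×10⁻³
Material Y ranks first.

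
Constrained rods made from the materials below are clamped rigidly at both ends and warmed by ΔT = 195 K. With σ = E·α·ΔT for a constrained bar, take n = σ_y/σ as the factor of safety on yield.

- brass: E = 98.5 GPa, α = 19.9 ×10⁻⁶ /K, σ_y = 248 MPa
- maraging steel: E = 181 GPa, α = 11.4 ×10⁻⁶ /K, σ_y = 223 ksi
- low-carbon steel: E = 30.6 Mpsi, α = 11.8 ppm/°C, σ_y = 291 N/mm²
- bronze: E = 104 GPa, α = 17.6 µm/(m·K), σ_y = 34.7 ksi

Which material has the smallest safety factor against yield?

Per material, after unit conversion:
  brass: E = 98.50, α = 19.9, σ_y = 248.0 → σ = 382 MPa, n = 0.649
  maraging steel: E = 181.0, α = 11.4, σ_y = 1538 → σ = 402 MPa, n = 3.82
  low-carbon steel: E = 211.0, α = 11.8, σ_y = 291.0 → σ = 485 MPa, n = 0.599
  bronze: E = 104.0, α = 17.6, σ_y = 239.2 → σ = 357 MPa, n = 0.670
The minimum is low-carbon steel at n = 0.599.

low-carbon steel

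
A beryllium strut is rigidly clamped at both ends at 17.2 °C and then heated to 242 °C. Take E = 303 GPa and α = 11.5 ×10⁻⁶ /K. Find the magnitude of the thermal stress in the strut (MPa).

ΔT = 224.8 K. Constrained thermal stress σ = E·α·ΔT = 303.0×10³ MPa × 11.5×10⁻⁶ × 224.8 = 783 MPa (compressive).

783 MPa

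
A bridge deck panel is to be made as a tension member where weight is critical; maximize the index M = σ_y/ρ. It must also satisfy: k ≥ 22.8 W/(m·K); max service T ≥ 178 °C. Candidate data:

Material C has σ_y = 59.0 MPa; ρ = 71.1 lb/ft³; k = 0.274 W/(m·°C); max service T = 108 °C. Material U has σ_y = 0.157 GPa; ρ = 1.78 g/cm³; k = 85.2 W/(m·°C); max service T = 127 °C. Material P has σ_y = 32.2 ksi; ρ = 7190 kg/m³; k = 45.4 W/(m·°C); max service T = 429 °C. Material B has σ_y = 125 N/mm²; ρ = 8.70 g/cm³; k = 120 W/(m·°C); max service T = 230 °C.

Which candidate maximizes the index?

Screen on constraints: k ≥ 22.8 W/(m·K); max service T ≥ 178 °C. Survivors: material P, material B.
After converting to SI:
  material P: σ_y = 222.0 MPa, ρ = 7190 kg/m³
  material B: σ_y = 125.0 MPa, ρ = 8700 kg/m³
  material P: M = 30.9 kN·m/kg
  material B: M = 14.4 kN·m/kg
Highest index: material P.

material P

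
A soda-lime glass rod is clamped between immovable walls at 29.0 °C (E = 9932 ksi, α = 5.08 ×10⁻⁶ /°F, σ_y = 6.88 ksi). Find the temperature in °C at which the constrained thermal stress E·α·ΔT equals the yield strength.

105 °C

E = 9932 ksi = 68.48 GPa.
α = 5.08×10⁻⁶/°F × 9/5 = 9.14×10⁻⁶/K.
σ_y = 6.88 ksi = 47.44 MPa.
E·α·ΔT = 47.44 MPa ⇒ ΔT = 47.44 / (68.48×10³ × 9.14×10⁻⁶) = 75.76 K.
T = 29.0 + 75.76 = 104.8 °C.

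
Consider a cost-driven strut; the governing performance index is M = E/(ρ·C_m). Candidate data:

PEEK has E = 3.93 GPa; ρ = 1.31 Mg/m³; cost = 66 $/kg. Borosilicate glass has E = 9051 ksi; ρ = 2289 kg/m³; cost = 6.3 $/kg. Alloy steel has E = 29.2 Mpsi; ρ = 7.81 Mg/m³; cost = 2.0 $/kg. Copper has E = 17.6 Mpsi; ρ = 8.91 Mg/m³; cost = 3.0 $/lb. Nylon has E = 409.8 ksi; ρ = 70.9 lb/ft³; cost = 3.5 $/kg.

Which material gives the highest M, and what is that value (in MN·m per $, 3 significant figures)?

alloy steel, M = 12.9 MN·m per $

Normalizing units and computing the index:
  PEEK: E = 3.930 GPa, ρ = 1310 kg/m³, cost = 66.00 $/kg
  borosilicate glass: E = 62.40 GPa, ρ = 2289 kg/m³, cost = 6.300 $/kg
  alloy steel: E = 201.3 GPa, ρ = 7810 kg/m³, cost = 2.000 $/kg
  copper: E = 121.3 GPa, ρ = 8910 kg/m³, cost = 6.614 $/kg
  nylon: E = 2.825 GPa, ρ = 1136 kg/m³, cost = 3.500 $/kg
  alloy steel: M = 12.9 MN·m per $
  borosilicate glass: M = 4.33 MN·m per $
  copper: M = 2.06 MN·m per $
  nylon: M = 0.711 MN·m per $
  PEEK: M = 0.0455 MN·m per $
Highest index: alloy steel.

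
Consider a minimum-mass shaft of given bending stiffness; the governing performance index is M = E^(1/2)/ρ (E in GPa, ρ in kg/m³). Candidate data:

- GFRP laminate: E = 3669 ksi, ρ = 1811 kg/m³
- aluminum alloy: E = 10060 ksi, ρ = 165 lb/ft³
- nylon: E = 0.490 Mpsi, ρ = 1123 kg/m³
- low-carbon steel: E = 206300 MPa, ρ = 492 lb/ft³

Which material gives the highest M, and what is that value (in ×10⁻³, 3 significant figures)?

aluminum alloy, M = 3.15×10⁻³

After converting to SI:
  GFRP laminate: E = 25.30 GPa, ρ = 1811 kg/m³
  aluminum alloy: E = 69.36 GPa, ρ = 2643 kg/m³
  nylon: E = 3.378 GPa, ρ = 1123 kg/m³
  low-carbon steel: E = 206.3 GPa, ρ = 7881 kg/m³
  aluminum alloy: M = 3.15×10⁻³
  GFRP laminate: M = 2.78×10⁻³
  low-carbon steel: M = 1.82×10⁻³
  nylon: M = 1.64×10⁻³
The maximum is for aluminum alloy.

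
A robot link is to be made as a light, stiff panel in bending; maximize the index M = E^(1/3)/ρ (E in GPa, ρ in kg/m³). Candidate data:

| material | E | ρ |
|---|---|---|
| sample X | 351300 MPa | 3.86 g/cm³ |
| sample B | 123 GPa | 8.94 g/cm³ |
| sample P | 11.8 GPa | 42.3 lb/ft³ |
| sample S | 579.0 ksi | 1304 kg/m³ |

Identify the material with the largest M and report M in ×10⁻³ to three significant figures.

In SI units:
  sample X: E = 351.3 GPa, ρ = 3860 kg/m³
  sample B: E = 123.0 GPa, ρ = 8940 kg/m³
  sample P: E = 11.80 GPa, ρ = 677.6 kg/m³
  sample S: E = 3.992 GPa, ρ = 1304 kg/m³
  sample P: M = 3.36×10⁻³
  sample X: M = 1.83×10⁻³
  sample S: M = 1.22×10⁻³
  sample B: M = 0.556×10⁻³
Sample P ranks first.

sample P, M = 3.36×10⁻³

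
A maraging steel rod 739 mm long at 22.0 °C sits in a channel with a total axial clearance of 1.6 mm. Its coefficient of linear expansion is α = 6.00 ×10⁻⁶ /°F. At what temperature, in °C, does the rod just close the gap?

α = 6.00×10⁻⁶/°F × 9/5 = 10.8×10⁻⁶/K.
α·L₀·ΔT = 1.6 mm ⇒ ΔT = 1.6 / (10.8×10⁻⁶ × 739.0) = 200.5 K.
T = 22.0 + 200.5 = 222.5 °C.

222 °C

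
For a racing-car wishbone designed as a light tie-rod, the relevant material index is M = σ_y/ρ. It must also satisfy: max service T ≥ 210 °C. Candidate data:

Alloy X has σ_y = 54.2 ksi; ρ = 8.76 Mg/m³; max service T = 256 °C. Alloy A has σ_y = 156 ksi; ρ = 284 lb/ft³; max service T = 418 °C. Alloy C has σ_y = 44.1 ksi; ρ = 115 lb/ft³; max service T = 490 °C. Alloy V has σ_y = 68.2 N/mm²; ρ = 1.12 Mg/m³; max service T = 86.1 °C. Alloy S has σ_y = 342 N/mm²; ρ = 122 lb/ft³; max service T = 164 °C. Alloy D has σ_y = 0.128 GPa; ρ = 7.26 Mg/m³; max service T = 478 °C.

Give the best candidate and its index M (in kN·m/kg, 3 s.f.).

alloy A, M = 236 kN·m/kg

Screen on constraints: max service T ≥ 210 °C. Survivors: alloy X, alloy A, alloy C, alloy D.
Convert each candidate to consistent units, then evaluate M:
  alloy X: σ_y = 373.7 MPa, ρ = 8760 kg/m³
  alloy A: σ_y = 1076 MPa, ρ = 4549 kg/m³
  alloy C: σ_y = 304.1 MPa, ρ = 1842 kg/m³
  alloy D: σ_y = 128.0 MPa, ρ = 7260 kg/m³
  alloy A: M = 236 kN·m/kg
  alloy C: M = 165 kN·m/kg
  alloy X: M = 42.7 kN·m/kg
  alloy D: M = 17.6 kN·m/kg
The maximum is for alloy A.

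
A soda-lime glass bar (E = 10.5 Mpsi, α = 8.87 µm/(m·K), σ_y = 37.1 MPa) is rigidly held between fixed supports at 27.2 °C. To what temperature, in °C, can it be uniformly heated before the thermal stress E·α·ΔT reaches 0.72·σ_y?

68.8 °C

E = 10.5 Mpsi = 72.39 GPa.
E·α·ΔT = 26.71 MPa ⇒ ΔT = 26.71 / (72.39×10³ × 8.87×10⁻⁶) = 41.60 K.
T = 27.2 + 41.60 = 68.80 °C.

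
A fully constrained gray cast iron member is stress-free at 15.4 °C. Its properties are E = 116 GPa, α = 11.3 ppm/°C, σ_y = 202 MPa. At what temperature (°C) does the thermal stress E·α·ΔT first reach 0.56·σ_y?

E·α·ΔT = 113.1 MPa ⇒ ΔT = 113.1 / (116.0×10³ × 11.3×10⁻⁶) = 86.30 K.
T = 15.4 + 86.30 = 101.7 °C.

102 °C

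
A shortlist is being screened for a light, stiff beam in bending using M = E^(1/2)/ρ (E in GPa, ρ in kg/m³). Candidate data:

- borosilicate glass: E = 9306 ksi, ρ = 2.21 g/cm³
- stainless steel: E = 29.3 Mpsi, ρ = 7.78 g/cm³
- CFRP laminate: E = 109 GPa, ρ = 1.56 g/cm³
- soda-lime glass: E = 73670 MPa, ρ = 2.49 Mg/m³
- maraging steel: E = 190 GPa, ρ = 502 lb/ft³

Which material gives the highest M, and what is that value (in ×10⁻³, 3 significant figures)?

Putting every candidate on a common basis:
  borosilicate glass: E = 64.16 GPa, ρ = 2210 kg/m³
  stainless steel: E = 202.0 GPa, ρ = 7780 kg/m³
  CFRP laminate: E = 109.0 GPa, ρ = 1560 kg/m³
  soda-lime glass: E = 73.67 GPa, ρ = 2490 kg/m³
  maraging steel: E = 190.0 GPa, ρ = 8041 kg/m³
  CFRP laminate: M = 6.69×10⁻³
  borosilicate glass: M = 3.62×10⁻³
  soda-lime glass: M = 3.45×10⁻³
  stainless steel: M = 1.83×10⁻³
  maraging steel: M = 1.71×10⁻³
CFRP laminate ranks first.

CFRP laminate, M = 6.69×10⁻³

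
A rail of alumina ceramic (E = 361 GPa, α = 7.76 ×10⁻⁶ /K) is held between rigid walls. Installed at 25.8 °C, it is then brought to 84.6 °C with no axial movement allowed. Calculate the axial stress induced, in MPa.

ΔT = 58.80 K. Constrained thermal stress σ = E·α·ΔT = 361.0×10³ MPa × 7.76×10⁻⁶ × 58.80 = 165 MPa (compressive).

165 MPa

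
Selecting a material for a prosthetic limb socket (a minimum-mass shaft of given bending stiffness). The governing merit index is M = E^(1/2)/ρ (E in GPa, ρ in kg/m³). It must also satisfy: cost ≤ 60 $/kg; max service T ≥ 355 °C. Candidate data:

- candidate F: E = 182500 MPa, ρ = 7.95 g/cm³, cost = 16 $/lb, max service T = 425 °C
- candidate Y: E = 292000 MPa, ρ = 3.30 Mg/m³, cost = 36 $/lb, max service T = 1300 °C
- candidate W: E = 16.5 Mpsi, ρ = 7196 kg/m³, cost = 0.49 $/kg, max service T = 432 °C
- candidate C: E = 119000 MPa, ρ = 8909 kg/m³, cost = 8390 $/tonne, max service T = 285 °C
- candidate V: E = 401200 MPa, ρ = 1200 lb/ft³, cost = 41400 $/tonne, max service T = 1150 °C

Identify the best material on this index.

Screen on constraints: cost ≤ 60 $/kg; max service T ≥ 355 °C. Survivors: candidate F, candidate W, candidate V.
After converting to SI:
  candidate F: E = 182.5 GPa, ρ = 7950 kg/m³
  candidate W: E = 113.8 GPa, ρ = 7196 kg/m³
  candidate V: E = 401.2 GPa, ρ = 19220 kg/m³
  candidate F: M = 1.70×10⁻³
  candidate W: M = 1.48×10⁻³
  candidate V: M = 1.04×10⁻³
Highest index: candidate F.

candidate F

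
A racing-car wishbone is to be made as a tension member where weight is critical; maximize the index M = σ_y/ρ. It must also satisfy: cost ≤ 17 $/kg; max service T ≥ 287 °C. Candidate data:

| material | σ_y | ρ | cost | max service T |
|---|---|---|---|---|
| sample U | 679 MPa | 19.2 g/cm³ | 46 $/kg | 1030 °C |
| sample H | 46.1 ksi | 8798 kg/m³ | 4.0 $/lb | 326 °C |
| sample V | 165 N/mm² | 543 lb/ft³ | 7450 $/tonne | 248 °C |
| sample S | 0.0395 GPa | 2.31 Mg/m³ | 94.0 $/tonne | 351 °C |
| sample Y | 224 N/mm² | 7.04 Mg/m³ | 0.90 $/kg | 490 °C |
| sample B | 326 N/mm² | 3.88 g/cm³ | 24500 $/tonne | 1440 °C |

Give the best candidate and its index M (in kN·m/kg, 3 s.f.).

sample H, M = 36.1 kN·m/kg

Screen on constraints: cost ≤ 17 $/kg; max service T ≥ 287 °C. Survivors: sample H, sample S, sample Y.
Normalizing units and computing the index:
  sample H: σ_y = 317.8 MPa, ρ = 8798 kg/m³
  sample S: σ_y = 39.50 MPa, ρ = 2310 kg/m³
  sample Y: σ_y = 224.0 MPa, ρ = 7040 kg/m³
  sample H: M = 36.1 kN·m/kg
  sample Y: M = 31.8 kN·m/kg
  sample S: M = 17.1 kN·m/kg
Sample H ranks first.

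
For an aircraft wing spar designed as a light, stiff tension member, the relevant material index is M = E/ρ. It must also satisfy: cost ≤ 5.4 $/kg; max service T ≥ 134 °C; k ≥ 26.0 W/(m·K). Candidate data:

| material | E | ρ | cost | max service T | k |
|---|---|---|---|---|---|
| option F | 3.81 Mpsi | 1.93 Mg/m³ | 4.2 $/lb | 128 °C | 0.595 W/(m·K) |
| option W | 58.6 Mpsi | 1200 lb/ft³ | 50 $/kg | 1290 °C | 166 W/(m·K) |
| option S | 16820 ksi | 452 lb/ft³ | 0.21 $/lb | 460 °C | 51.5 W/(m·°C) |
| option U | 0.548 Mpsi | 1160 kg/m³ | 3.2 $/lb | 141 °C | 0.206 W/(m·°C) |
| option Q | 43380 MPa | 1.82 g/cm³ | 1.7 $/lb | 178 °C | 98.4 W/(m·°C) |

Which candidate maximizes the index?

option Q

Screen on constraints: cost ≤ 5.4 $/kg; max service T ≥ 134 °C; k ≥ 26.0 W/(m·K). Survivors: option S, option Q.
Convert each candidate to consistent units, then evaluate M:
  option S: E = 116.0 GPa, ρ = 7240 kg/m³
  option Q: E = 43.38 GPa, ρ = 1820 kg/m³
  option Q: M = 23.8 MN·m/kg
  option S: M = 16.0 MN·m/kg
Option Q ranks first.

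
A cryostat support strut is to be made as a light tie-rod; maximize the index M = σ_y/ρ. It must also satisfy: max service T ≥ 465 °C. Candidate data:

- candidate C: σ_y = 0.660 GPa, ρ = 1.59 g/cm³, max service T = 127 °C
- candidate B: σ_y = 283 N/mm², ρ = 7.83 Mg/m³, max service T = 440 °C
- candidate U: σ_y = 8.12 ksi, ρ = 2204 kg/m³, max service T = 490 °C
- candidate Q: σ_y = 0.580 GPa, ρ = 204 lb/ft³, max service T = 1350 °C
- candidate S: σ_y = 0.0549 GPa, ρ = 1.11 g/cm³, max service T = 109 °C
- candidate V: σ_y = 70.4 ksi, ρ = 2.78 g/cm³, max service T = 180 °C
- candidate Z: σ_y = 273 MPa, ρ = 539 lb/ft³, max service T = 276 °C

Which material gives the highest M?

candidate Q

Screen on constraints: max service T ≥ 465 °C. Survivors: candidate U, candidate Q.
After converting to SI:
  candidate U: σ_y = 55.99 MPa, ρ = 2204 kg/m³
  candidate Q: σ_y = 580.0 MPa, ρ = 3268 kg/m³
  candidate Q: M = 177 kN·m/kg
  candidate U: M = 25.4 kN·m/kg
Highest index: candidate Q.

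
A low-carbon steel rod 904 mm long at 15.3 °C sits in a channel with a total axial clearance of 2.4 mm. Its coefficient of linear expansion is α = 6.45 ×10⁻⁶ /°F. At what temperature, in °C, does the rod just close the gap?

α = 6.45×10⁻⁶/°F × 9/5 = 11.6×10⁻⁶/K.
α·L₀·ΔT = 2.4 mm ⇒ ΔT = 2.4 / (11.6×10⁻⁶ × 904.0) = 228.7 K.
T = 15.3 + 228.7 = 244.0 °C.

244 °C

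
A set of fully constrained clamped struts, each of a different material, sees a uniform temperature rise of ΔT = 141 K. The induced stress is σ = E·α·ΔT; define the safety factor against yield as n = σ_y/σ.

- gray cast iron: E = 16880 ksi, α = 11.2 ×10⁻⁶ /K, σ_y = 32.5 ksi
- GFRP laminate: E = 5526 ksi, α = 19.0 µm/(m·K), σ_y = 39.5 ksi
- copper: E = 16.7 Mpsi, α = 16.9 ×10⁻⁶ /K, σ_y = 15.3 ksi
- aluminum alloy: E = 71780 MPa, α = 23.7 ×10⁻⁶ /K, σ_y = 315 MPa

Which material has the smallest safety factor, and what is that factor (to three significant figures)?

copper, n = 0.384

With everything in SI (GPa, ×10⁻⁶/K, MPa):
  gray cast iron: E = 116.4, α = 11.2, σ_y = 224.1 → σ = 184 MPa, n = 1.22
  GFRP laminate: E = 38.10, α = 19.0, σ_y = 272.3 → σ = 102 MPa, n = 2.67
  copper: E = 115.1, α = 16.9, σ_y = 105.5 → σ = 274 MPa, n = 0.384
  aluminum alloy: E = 71.78, α = 23.7, σ_y = 315.0 → σ = 240 MPa, n = 1.31
The minimum is copper at n = 0.384.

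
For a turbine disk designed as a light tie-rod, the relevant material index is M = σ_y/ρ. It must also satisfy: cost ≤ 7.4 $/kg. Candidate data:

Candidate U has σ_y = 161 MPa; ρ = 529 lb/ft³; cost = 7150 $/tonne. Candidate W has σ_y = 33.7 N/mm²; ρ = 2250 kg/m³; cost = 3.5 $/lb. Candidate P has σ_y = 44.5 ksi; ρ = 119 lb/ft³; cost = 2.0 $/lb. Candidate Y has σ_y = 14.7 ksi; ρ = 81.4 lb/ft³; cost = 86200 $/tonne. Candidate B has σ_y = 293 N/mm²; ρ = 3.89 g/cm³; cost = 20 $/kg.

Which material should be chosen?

Screen on constraints: cost ≤ 7.4 $/kg. Survivors: candidate U, candidate P.
Normalizing units and computing the index:
  candidate U: σ_y = 161.0 MPa, ρ = 8474 kg/m³
  candidate P: σ_y = 306.8 MPa, ρ = 1906 kg/m³
  candidate P: M = 161 kN·m/kg
  candidate U: M = 19.0 kN·m/kg
The maximum is for candidate P.

candidate P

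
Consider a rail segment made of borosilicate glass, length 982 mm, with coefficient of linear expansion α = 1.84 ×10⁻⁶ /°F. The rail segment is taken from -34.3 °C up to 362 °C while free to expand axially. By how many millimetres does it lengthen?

Convert α: 1.84×10⁻⁶/°F × (9/5) = 3.31×10⁻⁶/K.
ΔT = 362 − (-34.3) = 396.3 K.
ΔL = α·L₀·ΔT = 3.31×10⁻⁶ × 982 mm × 396.3 K = 1.29 mm.

1.29 mm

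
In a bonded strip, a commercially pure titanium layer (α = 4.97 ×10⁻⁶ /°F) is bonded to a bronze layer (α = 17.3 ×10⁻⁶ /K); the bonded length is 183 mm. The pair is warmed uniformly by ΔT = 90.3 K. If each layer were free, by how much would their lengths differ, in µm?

commercially pure titanium: α = 4.97×10⁻⁶/°F × 9/5 = 8.95×10⁻⁶/K.
Δα = |8.95 − 17.3|×10⁻⁶/K = 8.35×10⁻⁶/K.
ΔL_mismatch = Δα·L·ΔT = 8.35×10⁻⁶ × 183.0 mm × 90.3 K = 138 µm.

138 µm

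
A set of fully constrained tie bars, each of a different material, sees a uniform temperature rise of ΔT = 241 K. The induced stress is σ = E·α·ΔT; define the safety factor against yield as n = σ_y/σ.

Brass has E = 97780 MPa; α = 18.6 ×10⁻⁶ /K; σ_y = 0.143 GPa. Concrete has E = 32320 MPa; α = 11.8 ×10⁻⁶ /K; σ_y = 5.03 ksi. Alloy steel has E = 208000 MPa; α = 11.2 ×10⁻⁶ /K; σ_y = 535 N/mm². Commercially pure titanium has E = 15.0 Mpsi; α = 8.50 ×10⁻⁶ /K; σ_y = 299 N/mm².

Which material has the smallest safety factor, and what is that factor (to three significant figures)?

brass, n = 0.326

Per material, after unit conversion:
  brass: E = 97.78, α = 18.6, σ_y = 143.0 → σ = 438 MPa, n = 0.326
  concrete: E = 32.32, α = 11.8, σ_y = 34.68 → σ = 91.9 MPa, n = 0.377
  alloy steel: E = 208.0, α = 11.2, σ_y = 535.0 → σ = 561 MPa, n = 0.953
  commercially pure titanium: E = 103.4, α = 8.50, σ_y = 299.0 → σ = 212 MPa, n = 1.41
Smallest n: brass with n = 0.326.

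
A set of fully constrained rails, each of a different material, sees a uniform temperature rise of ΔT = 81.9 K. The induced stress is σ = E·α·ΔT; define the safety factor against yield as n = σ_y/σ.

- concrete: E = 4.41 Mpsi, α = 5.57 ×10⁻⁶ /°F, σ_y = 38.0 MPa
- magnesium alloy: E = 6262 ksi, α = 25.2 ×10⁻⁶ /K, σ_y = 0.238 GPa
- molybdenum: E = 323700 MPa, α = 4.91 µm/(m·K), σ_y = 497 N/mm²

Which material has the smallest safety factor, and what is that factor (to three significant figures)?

concrete, n = 1.52

Per material, after unit conversion:
  concrete: E = 30.41, α = 10.0, σ_y = 38.00 → σ = 25.0 MPa, n = 1.52
  magnesium alloy: E = 43.17, α = 25.2, σ_y = 238.0 → σ = 89.1 MPa, n = 2.67
  molybdenum: E = 323.7, α = 4.91, σ_y = 497.0 → σ = 130 MPa, n = 3.82
Concrete has the lowest safety factor, n = 1.52.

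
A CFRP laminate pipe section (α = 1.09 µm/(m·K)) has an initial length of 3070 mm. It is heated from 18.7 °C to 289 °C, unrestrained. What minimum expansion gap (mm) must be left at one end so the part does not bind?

ΔT = 289 − 18.7 = 270.3 K.
ΔL = α·L₀·ΔT = 1.09×10⁻⁶ × 3070 mm × 270.3 K = 0.905 mm.

0.905 mm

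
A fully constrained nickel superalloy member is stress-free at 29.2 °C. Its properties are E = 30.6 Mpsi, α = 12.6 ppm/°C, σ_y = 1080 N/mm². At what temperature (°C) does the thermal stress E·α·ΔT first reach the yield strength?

435 °C

E = 30.6 Mpsi = 211.0 GPa.
σ_y = 1080 N/mm² = 1080 MPa.
E·α·ΔT = 1080 MPa ⇒ ΔT = 1080 / (211.0×10³ × 12.6×10⁻⁶) = 406.3 K.
T = 29.2 + 406.3 = 435.5 °C.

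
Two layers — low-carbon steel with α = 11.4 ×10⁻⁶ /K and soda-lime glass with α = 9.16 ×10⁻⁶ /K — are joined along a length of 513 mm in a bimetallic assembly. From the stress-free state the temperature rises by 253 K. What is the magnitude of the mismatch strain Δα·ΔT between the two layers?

5.67×10⁻⁴

Δα = |11.4 − 9.16|×10⁻⁶/K = 2.24×10⁻⁶/K.
Mismatch strain = Δα·ΔT = 2.24×10⁻⁶ × 253.0 = 5.67×10⁻⁴.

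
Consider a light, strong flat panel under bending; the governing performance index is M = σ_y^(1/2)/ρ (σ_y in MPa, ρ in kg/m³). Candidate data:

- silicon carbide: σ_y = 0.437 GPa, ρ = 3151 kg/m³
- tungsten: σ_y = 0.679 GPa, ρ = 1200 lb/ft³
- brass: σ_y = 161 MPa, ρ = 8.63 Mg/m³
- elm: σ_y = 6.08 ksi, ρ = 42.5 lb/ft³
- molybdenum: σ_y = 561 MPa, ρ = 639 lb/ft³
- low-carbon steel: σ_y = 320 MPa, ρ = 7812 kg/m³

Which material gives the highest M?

elm

Putting every candidate on a common basis:
  silicon carbide: σ_y = 437.0 MPa, ρ = 3151 kg/m³
  tungsten: σ_y = 679.0 MPa, ρ = 19220 kg/m³
  brass: σ_y = 161.0 MPa, ρ = 8630 kg/m³
  elm: σ_y = 41.92 MPa, ρ = 680.8 kg/m³
  molybdenum: σ_y = 561.0 MPa, ρ = 10240 kg/m³
  low-carbon steel: σ_y = 320.0 MPa, ρ = 7812 kg/m³
  elm: M = 9.51×10⁻³
  silicon carbide: M = 6.63×10⁻³
  molybdenum: M = 2.31×10⁻³
  low-carbon steel: M = 2.29×10⁻³
  brass: M = 1.47×10⁻³
  tungsten: M = 1.36×10⁻³
Highest index: elm.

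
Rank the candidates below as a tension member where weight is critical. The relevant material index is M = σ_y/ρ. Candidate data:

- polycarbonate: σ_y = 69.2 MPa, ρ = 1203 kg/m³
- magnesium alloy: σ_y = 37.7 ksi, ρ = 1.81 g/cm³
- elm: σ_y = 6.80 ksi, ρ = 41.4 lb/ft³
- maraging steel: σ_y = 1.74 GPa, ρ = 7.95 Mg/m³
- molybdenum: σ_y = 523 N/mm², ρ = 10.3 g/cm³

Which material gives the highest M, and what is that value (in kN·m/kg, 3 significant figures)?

Putting every candidate on a common basis:
  polycarbonate: σ_y = 69.20 MPa, ρ = 1203 kg/m³
  magnesium alloy: σ_y = 259.9 MPa, ρ = 1810 kg/m³
  elm: σ_y = 46.88 MPa, ρ = 663.2 kg/m³
  maraging steel: σ_y = 1740 MPa, ρ = 7950 kg/m³
  molybdenum: σ_y = 523.0 MPa, ρ = 10300 kg/m³
  maraging steel: M = 219 kN·m/kg
  magnesium alloy: M = 144 kN·m/kg
  elm: M = 70.7 kN·m/kg
  polycarbonate: M = 57.5 kN·m/kg
  molybdenum: M = 50.8 kN·m/kg
Maraging steel ranks first.

maraging steel, M = 219 kN·m/kg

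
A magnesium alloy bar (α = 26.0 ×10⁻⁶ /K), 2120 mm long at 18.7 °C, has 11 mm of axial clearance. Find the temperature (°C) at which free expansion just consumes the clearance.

218 °C

α·L₀·ΔT = 11.0 mm ⇒ ΔT = 11.0 / (26.0×10⁻⁶ × 2120.0) = 199.6 K.
T = 18.7 + 199.6 = 218.3 °C.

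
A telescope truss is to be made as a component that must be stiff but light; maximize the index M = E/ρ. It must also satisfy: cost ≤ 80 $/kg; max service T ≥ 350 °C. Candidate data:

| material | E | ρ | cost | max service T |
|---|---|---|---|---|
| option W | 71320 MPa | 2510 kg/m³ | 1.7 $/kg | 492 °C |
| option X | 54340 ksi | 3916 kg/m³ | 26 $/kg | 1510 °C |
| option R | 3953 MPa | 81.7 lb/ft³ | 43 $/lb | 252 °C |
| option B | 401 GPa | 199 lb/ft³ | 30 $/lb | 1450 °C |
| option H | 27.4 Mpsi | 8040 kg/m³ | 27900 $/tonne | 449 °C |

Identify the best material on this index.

Screen on constraints: cost ≤ 80 $/kg; max service T ≥ 350 °C. Survivors: option W, option X, option B, option H.
Putting every candidate on a common basis:
  option W: E = 71.32 GPa, ρ = 2510 kg/m³
  option X: E = 374.7 GPa, ρ = 3916 kg/m³
  option B: E = 401.0 GPa, ρ = 3188 kg/m³
  option H: E = 188.9 GPa, ρ = 8040 kg/m³
  option B: M = 126 MN·m/kg
  option X: M = 95.7 MN·m/kg
  option W: M = 28.4 MN·m/kg
  option H: M = 23.5 MN·m/kg
The maximum is for option B.

option B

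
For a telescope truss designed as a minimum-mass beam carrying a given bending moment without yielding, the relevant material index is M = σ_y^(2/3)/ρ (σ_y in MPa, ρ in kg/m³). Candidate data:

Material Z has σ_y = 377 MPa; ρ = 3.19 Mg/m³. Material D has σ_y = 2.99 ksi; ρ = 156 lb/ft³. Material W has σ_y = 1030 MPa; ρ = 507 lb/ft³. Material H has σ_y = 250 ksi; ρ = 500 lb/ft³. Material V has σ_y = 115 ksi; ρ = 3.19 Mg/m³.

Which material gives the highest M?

material V

In SI units:
  material Z: σ_y = 377.0 MPa, ρ = 3190 kg/m³
  material D: σ_y = 20.62 MPa, ρ = 2499 kg/m³
  material W: σ_y = 1030 MPa, ρ = 8121 kg/m³
  material H: σ_y = 1724 MPa, ρ = 8009 kg/m³
  material V: σ_y = 792.9 MPa, ρ = 3190 kg/m³
  material V: M = 26.9×10⁻³
  material H: M = 17.9×10⁻³
  material Z: M = 16.4×10⁻³
  material W: M = 12.6×10⁻³
  material D: M = 3.01×10⁻³
Material V ranks first.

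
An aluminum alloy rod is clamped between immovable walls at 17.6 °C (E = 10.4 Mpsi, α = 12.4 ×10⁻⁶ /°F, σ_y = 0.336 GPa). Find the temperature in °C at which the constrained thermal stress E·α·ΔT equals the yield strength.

228 °C

E = 10.4 Mpsi = 71.71 GPa.
α = 12.4×10⁻⁶/°F × 9/5 = 22.3×10⁻⁶/K.
σ_y = 0.336 GPa = 336.0 MPa.
E·α·ΔT = 336.0 MPa ⇒ ΔT = 336.0 / (71.71×10³ × 22.3×10⁻⁶) = 209.9 K.
T = 17.6 + 209.9 = 227.5 °C.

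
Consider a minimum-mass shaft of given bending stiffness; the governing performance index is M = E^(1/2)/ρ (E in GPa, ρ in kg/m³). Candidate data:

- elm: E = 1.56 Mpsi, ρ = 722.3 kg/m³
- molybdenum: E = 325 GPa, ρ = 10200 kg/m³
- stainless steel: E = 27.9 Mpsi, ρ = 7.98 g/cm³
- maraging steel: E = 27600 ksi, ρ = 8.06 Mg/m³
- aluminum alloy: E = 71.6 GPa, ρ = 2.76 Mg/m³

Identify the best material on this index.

In SI units:
  elm: E = 10.76 GPa, ρ = 722.3 kg/m³
  molybdenum: E = 325.0 GPa, ρ = 10200 kg/m³
  stainless steel: E = 192.4 GPa, ρ = 7980 kg/m³
  maraging steel: E = 190.3 GPa, ρ = 8060 kg/m³
  aluminum alloy: E = 71.60 GPa, ρ = 2760 kg/m³
  elm: M = 4.54×10⁻³
  aluminum alloy: M = 3.07×10⁻³
  molybdenum: M = 1.77×10⁻³
  stainless steel: M = 1.74×10⁻³
  maraging steel: M = 1.71×10⁻³
The maximum is for elm.

elm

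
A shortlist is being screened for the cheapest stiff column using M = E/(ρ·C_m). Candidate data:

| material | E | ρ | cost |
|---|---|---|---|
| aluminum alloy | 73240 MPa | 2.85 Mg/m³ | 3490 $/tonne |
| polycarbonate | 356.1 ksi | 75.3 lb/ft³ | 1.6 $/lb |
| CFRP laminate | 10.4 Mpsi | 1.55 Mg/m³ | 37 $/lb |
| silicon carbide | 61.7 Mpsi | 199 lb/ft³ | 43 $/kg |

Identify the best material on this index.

aluminum alloy

Putting every candidate on a common basis:
  aluminum alloy: E = 73.24 GPa, ρ = 2850 kg/m³, cost = 3.490 $/kg
  polycarbonate: E = 2.455 GPa, ρ = 1206 kg/m³, cost = 3.527 $/kg
  CFRP laminate: E = 71.71 GPa, ρ = 1550 kg/m³, cost = 81.57 $/kg
  silicon carbide: E = 425.4 GPa, ρ = 3188 kg/m³, cost = 43.00 $/kg
  aluminum alloy: M = 7.36 MN·m per $
  silicon carbide: M = 3.10 MN·m per $
  polycarbonate: M = 0.577 MN·m per $
  CFRP laminate: M = 0.567 MN·m per $
Highest index: aluminum alloy.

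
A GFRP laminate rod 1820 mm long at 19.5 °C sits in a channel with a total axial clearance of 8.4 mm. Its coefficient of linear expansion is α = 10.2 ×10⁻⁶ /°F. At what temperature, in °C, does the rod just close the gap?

α = 10.2×10⁻⁶/°F × 9/5 = 18.4×10⁻⁶/K.
α·L₀·ΔT = 8.4 mm ⇒ ΔT = 8.4 / (18.4×10⁻⁶ × 1820.0) = 251.4 K.
T = 19.5 + 251.4 = 270.9 °C.

271 °C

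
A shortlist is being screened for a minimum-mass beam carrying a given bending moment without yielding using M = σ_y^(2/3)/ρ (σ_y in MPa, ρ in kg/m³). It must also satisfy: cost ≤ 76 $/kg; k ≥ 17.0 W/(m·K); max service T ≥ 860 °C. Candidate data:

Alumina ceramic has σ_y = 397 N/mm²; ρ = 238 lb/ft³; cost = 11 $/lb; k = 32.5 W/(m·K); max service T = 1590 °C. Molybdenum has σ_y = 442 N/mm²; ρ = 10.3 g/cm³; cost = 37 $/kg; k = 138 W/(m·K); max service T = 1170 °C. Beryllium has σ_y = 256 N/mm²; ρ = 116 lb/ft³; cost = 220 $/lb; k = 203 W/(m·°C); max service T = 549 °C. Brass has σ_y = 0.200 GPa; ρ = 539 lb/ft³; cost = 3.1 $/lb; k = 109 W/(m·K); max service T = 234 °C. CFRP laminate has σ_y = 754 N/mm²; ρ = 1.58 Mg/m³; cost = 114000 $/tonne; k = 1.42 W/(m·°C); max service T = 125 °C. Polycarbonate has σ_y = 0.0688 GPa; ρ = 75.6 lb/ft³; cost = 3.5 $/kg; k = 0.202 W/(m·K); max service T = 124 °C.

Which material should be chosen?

Screen on constraints: cost ≤ 76 $/kg; k ≥ 17.0 W/(m·K); max service T ≥ 860 °C. Survivors: alumina ceramic, molybdenum.
Normalizing units and computing the index:
  alumina ceramic: σ_y = 397.0 MPa, ρ = 3812 kg/m³
  molybdenum: σ_y = 442.0 MPa, ρ = 10300 kg/m³
  alumina ceramic: M = 14.2×10⁻³
  molybdenum: M = 5.63×10⁻³
Alumina ceramic has the largest M.

alumina ceramic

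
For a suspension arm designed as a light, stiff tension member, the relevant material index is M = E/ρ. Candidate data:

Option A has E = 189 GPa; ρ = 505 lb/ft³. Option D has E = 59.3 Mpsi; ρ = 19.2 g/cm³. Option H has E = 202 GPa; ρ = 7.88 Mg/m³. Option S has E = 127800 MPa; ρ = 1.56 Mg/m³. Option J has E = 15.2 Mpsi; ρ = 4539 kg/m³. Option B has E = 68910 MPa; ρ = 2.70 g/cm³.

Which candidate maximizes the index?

option S

Convert each candidate to consistent units, then evaluate M:
  option A: E = 189.0 GPa, ρ = 8089 kg/m³
  option D: E = 408.9 GPa, ρ = 19200 kg/m³
  option H: E = 202.0 GPa, ρ = 7880 kg/m³
  option S: E = 127.8 GPa, ρ = 1560 kg/m³
  option J: E = 104.8 GPa, ρ = 4539 kg/m³
  option B: E = 68.91 GPa, ρ = 2700 kg/m³
  option S: M = 81.9 MN·m/kg
  option H: M = 25.6 MN·m/kg
  option B: M = 25.5 MN·m/kg
  option A: M = 23.4 MN·m/kg
  option J: M = 23.1 MN·m/kg
  option D: M = 21.3 MN·m/kg
Highest index: option S.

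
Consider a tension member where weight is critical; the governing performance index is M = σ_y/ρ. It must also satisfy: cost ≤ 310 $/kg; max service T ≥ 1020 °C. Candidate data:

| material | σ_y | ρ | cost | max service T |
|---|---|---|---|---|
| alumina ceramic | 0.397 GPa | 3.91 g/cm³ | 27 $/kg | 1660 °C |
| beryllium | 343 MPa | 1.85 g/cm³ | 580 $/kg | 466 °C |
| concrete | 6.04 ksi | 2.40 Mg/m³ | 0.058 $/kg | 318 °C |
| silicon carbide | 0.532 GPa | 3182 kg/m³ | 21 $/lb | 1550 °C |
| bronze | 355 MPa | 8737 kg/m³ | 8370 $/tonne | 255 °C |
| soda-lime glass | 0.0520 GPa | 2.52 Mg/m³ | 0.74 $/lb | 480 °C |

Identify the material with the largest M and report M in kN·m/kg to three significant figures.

Screen on constraints: cost ≤ 310 $/kg; max service T ≥ 1020 °C. Survivors: alumina ceramic, silicon carbide.
After converting to SI:
  alumina ceramic: σ_y = 397.0 MPa, ρ = 3910 kg/m³
  silicon carbide: σ_y = 532.0 MPa, ρ = 3182 kg/m³
  silicon carbide: M = 167 kN·m/kg
  alumina ceramic: M = 102 kN·m/kg
The maximum is for silicon carbide.

silicon carbide, M = 167 kN·m/kg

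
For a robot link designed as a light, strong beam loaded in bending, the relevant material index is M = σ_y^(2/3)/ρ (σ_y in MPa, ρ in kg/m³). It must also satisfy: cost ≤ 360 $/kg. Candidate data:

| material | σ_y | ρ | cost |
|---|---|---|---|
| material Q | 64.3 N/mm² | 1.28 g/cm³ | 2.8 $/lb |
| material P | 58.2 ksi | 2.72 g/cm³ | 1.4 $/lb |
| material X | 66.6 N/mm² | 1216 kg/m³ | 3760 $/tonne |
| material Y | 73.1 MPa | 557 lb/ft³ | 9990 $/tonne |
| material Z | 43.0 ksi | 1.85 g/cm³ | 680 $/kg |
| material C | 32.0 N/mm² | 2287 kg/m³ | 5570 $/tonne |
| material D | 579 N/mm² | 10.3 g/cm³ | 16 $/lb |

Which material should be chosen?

Screen on constraints: cost ≤ 360 $/kg. Survivors: material Q, material P, material X, material Y, material C, material D.
In SI units:
  material Q: σ_y = 64.30 MPa, ρ = 1280 kg/m³
  material P: σ_y = 401.3 MPa, ρ = 2720 kg/m³
  material X: σ_y = 66.60 MPa, ρ = 1216 kg/m³
  material Y: σ_y = 73.10 MPa, ρ = 8922 kg/m³
  material C: σ_y = 32.00 MPa, ρ = 2287 kg/m³
  material D: σ_y = 579.0 MPa, ρ = 10300 kg/m³
  material P: M = 20.0×10⁻³
  material X: M = 13.5×10⁻³
  material Q: M = 12.5×10⁻³
  material D: M = 6.74×10⁻³
  material C: M = 4.41×10⁻³
  material Y: M = 1.96×10⁻³
Material P has the largest M.

material P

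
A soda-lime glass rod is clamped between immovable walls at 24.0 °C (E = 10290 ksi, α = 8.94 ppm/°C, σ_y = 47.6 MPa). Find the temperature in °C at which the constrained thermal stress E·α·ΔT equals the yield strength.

99.0 °C

E = 10290 ksi = 70.95 GPa.
E·α·ΔT = 47.60 MPa ⇒ ΔT = 47.60 / (70.95×10³ × 8.94×10⁻⁶) = 75.05 K.
T = 24.0 + 75.05 = 99.05 °C.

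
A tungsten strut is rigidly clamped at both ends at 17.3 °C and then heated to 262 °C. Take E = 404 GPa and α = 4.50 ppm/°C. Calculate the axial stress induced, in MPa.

445 MPa

ΔT = 244.7 K. Constrained thermal stress σ = E·α·ΔT = 404.0×10³ MPa × 4.50×10⁻⁶ × 244.7 = 445 MPa (compressive).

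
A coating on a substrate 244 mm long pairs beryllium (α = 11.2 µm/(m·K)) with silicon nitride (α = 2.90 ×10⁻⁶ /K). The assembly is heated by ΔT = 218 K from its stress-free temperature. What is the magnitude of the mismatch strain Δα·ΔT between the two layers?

Δα = |11.2 − 2.90|×10⁻⁶/K = 8.30×10⁻⁶/K.
Mismatch strain = Δα·ΔT = 8.30×10⁻⁶ × 218.0 = 1.81×10⁻³.

1.81×10⁻³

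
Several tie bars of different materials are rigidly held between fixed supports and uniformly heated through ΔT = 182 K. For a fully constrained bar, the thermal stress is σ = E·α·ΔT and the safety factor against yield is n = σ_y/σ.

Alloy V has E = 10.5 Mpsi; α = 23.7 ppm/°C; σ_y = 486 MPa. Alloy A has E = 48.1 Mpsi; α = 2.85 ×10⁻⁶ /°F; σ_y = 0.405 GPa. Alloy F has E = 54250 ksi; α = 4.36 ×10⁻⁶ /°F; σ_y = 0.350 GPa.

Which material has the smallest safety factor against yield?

Converting E to GPa, α to ×10⁻⁶/K, σ_y to MPa, then σ and n for each:
  alloy V: E = 72.39, α = 23.7, σ_y = 486.0 → σ = 312 MPa, n = 1.56
  alloy A: E = 331.6, α = 5.13, σ_y = 405.0 → σ = 310 MPa, n = 1.31
  alloy F: E = 374.0, α = 7.85, σ_y = 350.0 → σ = 534 MPa, n = 0.655
Smallest n: alloy F with n = 0.655.

alloy F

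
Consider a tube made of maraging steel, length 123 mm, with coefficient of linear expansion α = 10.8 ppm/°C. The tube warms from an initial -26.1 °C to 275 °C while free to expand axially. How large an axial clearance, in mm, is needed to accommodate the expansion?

ΔT = 275 − (-26.1) = 301.1 K.
ΔL = α·L₀·ΔT = 10.8×10⁻⁶ × 123 mm × 301.1 K = 0.400 mm.

0.400 mm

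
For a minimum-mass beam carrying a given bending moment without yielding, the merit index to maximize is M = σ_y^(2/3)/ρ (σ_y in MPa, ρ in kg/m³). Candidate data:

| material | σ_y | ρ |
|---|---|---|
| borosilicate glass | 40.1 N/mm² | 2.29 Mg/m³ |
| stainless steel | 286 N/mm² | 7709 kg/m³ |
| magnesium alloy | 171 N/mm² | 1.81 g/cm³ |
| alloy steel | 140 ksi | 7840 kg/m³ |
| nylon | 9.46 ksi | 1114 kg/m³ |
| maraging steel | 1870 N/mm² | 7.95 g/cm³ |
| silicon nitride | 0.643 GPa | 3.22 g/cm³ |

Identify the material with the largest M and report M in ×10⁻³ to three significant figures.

silicon nitride, M = 23.1×10⁻³

Convert each candidate to consistent units, then evaluate M:
  borosilicate glass: σ_y = 40.10 MPa, ρ = 2290 kg/m³
  stainless steel: σ_y = 286.0 MPa, ρ = 7709 kg/m³
  magnesium alloy: σ_y = 171.0 MPa, ρ = 1810 kg/m³
  alloy steel: σ_y = 965.3 MPa, ρ = 7840 kg/m³
  nylon: σ_y = 65.22 MPa, ρ = 1114 kg/m³
  maraging steel: σ_y = 1870 MPa, ρ = 7950 kg/m³
  silicon nitride: σ_y = 643.0 MPa, ρ = 3220 kg/m³
  silicon nitride: M = 23.1×10⁻³
  maraging steel: M = 19.1×10⁻³
  magnesium alloy: M = 17.0×10⁻³
  nylon: M = 14.5×10⁻³
  alloy steel: M = 12.5×10⁻³
  stainless steel: M = 5.63×10⁻³
  borosilicate glass: M = 5.12×10⁻³
Silicon nitride ranks first.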